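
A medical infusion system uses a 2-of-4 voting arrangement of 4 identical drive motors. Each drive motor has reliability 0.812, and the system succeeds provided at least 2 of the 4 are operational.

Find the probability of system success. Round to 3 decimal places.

0.977

R = Σ_{i=2}^{4} C(4,i) p^i (1−p)^{4−i} with p = 0.812
C(4,2)·0.812^2·0.188^2 = 0.13982
C(4,3)·0.812^3·0.188^1 = 0.40261
C(4,4)·0.812^4·0.188^0 = 0.43473
Sum = 0.977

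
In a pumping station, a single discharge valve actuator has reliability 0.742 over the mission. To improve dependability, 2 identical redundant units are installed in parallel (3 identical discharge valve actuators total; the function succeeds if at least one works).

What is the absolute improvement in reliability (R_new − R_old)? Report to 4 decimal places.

R_before = 0.742
R_after = 1 − (1 − 0.742)^3 = 0.9828
ΔR = 0.9828 − 0.742 = 0.2408

0.2408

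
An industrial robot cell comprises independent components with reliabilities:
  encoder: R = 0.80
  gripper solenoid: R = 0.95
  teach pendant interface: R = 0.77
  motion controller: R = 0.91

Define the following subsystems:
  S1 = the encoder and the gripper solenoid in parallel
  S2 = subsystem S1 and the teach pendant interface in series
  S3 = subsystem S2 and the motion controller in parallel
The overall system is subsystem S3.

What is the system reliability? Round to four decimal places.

Parallel (encoder and gripper solenoid): 1 − (1 − 0.800000)(1 − 0.950000) = 0.990000
Series ([0.990000] and teach pendant interface): 0.990000 × 0.770000 = 0.762300
Parallel ([0.762300] and motion controller): 1 − (1 − 0.762300)(1 − 0.910000) = 0.9786

0.9786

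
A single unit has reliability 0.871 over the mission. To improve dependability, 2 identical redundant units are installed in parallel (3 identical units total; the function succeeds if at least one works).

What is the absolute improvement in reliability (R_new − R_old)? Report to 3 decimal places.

R_before = 0.871
R_after = 1 − (1 − 0.871)^3 = 0.998
ΔR = 0.998 − 0.871 = 0.127

0.127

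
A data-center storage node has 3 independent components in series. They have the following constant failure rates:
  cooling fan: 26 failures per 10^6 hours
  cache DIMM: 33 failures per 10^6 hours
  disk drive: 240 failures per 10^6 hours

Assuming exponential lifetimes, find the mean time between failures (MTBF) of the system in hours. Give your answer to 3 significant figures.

3340

Series of exponential components: λ_sys = Σ λ_i
λ_sys = 0.000026 + 0.000033 + 0.00024 = 2.9900e-04 /h
MTBF = 1 / λ_sys = 3340 h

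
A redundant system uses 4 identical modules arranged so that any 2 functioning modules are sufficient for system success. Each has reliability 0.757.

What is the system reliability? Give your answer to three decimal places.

0.953

R = Σ_{i=2}^{4} C(4,i) p^i (1−p)^{4−i} with p = 0.757
C(4,2)·0.757^2·0.243^2 = 0.20303
C(4,3)·0.757^3·0.243^1 = 0.42165
C(4,4)·0.757^4·0.243^0 = 0.32839
Sum = 0.953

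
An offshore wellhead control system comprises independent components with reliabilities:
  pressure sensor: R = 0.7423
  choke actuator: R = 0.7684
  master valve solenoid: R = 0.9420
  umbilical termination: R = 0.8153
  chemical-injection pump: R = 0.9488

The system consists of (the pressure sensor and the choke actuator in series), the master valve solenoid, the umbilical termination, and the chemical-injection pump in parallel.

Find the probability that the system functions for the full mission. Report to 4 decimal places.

0.9998

Series (pressure sensor and choke actuator): 0.742300 × 0.768400 = 0.570383
Parallel ([0.570383], master valve solenoid, umbilical termination, and chemical-injection pump): 1 − (1 − 0.570383)(1 − 0.942000)(1 − 0.815300)(1 − 0.948800) = 0.9998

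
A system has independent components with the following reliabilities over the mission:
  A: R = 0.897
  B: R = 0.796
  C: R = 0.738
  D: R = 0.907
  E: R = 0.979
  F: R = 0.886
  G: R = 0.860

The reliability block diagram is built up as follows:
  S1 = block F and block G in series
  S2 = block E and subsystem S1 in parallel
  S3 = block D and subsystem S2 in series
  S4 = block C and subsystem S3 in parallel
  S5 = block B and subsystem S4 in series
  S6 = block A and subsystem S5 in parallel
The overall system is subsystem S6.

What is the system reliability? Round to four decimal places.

Series (F and G): 0.886000 × 0.860000 = 0.761960
Parallel (E and [0.761960]): 1 − (1 − 0.979000)(1 − 0.761960) = 0.995001
Series (D and [0.995001]): 0.907000 × 0.995001 = 0.902466
Parallel (C and [0.902466]): 1 − (1 − 0.738000)(1 − 0.902466) = 0.974446
Series (B and [0.974446]): 0.796000 × 0.974446 = 0.775659
Parallel (A and [0.775659]): 1 − (1 − 0.897000)(1 − 0.775659) = 0.9769

0.9769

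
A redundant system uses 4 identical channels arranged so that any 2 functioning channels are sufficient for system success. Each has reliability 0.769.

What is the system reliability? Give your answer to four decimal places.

0.9592

R = Σ_{i=2}^{4} C(4,i) p^i (1−p)^{4−i} with p = 0.769
C(4,2)·0.769^2·0.231^2 = 0.189334
C(4,3)·0.769^3·0.231^1 = 0.420195
C(4,4)·0.769^4·0.231^0 = 0.349708
Sum = 0.9592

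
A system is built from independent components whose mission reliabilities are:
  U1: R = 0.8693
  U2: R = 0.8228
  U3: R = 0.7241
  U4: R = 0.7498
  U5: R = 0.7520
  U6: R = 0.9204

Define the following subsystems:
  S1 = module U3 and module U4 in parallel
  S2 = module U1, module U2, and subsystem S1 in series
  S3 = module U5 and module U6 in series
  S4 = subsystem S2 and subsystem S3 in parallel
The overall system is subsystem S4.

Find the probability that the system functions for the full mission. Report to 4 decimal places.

0.8971

Parallel (U3 and U4): 1 − (1 − 0.724100)(1 − 0.749800) = 0.930970
Series (U1, U2, and [0.930970]): 0.869300 × 0.822800 × 0.930970 = 0.665886
Series (U5 and U6): 0.752000 × 0.920400 = 0.692141
Parallel ([0.665886] and [0.692141]): 1 − (1 − 0.665886)(1 − 0.692141) = 0.8971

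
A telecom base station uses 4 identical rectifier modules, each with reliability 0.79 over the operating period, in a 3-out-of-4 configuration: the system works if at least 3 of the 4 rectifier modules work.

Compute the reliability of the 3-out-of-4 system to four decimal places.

0.8037

R = Σ_{i=3}^{4} C(4,i) p^i (1−p)^{4−i} with p = 0.79
C(4,3)·0.79^3·0.21^1 = 0.414153
C(4,4)·0.79^4·0.21^0 = 0.389501
Sum = 0.8037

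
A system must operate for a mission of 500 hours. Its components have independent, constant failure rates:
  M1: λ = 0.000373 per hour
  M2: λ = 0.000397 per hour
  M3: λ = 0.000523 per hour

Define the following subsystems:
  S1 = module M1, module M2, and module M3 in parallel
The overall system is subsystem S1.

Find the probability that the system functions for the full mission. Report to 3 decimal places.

0.993

R(M1) = exp(−0.000373 × 500) = 0.82986
R(M2) = exp(−0.000397 × 500) = 0.81996
R(M3) = exp(−0.000523 × 500) = 0.76990
Parallel (M1, M2, and M3): 1 − (1 − 0.82986)(1 − 0.81996)(1 − 0.76990) = 0.993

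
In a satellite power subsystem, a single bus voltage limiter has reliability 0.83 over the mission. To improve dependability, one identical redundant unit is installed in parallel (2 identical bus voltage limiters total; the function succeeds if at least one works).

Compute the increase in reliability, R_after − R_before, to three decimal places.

R_before = 0.83
R_after = 1 − (1 − 0.83)^2 = 0.971
ΔR = 0.971 − 0.83 = 0.141

0.141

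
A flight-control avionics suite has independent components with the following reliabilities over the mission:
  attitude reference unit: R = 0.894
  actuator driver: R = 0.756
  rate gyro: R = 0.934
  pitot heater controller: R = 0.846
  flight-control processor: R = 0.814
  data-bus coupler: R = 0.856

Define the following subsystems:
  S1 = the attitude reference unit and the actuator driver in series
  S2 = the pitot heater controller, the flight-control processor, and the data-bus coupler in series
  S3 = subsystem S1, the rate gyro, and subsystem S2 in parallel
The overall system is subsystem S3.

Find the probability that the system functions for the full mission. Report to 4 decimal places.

Series (attitude reference unit and actuator driver): 0.894000 × 0.756000 = 0.675864
Series (pitot heater controller, flight-control processor, and data-bus coupler): 0.846000 × 0.814000 × 0.856000 = 0.589479
Parallel ([0.675864], rate gyro, and [0.589479]): 1 − (1 − 0.675864)(1 − 0.934000)(1 − 0.589479) = 0.9912

0.9912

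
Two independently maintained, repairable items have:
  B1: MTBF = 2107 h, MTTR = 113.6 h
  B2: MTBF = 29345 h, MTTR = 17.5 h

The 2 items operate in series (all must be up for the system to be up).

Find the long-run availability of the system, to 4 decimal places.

0.9483

A(B1) = MTBF/(MTBF+MTTR) = 2107/(2107+113.6) = 0.948843
A(B2) = MTBF/(MTBF+MTTR) = 29345/(29345+17.5) = 0.999404
Series availability: 0.948843 × 0.999404 = 0.9483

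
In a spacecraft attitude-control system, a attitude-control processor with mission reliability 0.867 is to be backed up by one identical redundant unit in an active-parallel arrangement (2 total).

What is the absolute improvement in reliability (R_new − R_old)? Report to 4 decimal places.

0.1153

R_before = 0.867
R_after = 1 − (1 − 0.867)^2 = 0.9823
ΔR = 0.9823 − 0.867 = 0.1153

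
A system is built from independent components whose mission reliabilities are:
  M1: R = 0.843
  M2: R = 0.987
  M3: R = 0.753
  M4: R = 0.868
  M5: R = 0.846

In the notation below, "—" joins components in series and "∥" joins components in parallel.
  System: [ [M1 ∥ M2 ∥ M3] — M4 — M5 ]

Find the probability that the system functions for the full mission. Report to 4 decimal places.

Parallel (M1, M2, and M3): 1 − (1 − 0.843000)(1 − 0.987000)(1 − 0.753000) = 0.999496
Series ([0.999496], M4, and M5): 0.999496 × 0.868000 × 0.846000 = 0.7340

0.7340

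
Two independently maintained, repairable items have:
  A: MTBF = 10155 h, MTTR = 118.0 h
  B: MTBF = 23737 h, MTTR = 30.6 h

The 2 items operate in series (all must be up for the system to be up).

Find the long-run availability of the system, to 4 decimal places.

A(A) = MTBF/(MTBF+MTTR) = 10155/(10155+118.0) = 0.988514
A(B) = MTBF/(MTBF+MTTR) = 23737/(23737+30.6) = 0.998713
Series availability: 0.988514 × 0.998713 = 0.9872

0.9872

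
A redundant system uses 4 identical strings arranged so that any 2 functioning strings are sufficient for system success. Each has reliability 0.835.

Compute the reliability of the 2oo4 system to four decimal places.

R = Σ_{i=2}^{4} C(4,i) p^i (1−p)^{4−i} with p = 0.835
C(4,2)·0.835^2·0.165^2 = 0.113892
C(4,3)·0.835^3·0.165^1 = 0.384241
C(4,4)·0.835^4·0.165^0 = 0.486123
Sum = 0.9843

0.9843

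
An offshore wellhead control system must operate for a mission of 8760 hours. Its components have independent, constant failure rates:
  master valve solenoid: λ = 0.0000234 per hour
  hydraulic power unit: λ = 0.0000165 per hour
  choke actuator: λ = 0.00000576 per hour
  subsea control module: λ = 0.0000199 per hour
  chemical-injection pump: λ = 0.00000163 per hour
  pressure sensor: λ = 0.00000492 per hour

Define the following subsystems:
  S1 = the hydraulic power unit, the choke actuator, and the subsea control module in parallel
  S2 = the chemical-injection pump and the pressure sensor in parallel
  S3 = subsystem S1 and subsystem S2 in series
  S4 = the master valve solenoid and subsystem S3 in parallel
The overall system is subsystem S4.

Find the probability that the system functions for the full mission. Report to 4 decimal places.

0.9997

R(master valve solenoid) = exp(−0.0000234 × 8760) = 0.814660
R(hydraulic power unit) = exp(−0.0000165 × 8760) = 0.865420
R(choke actuator) = exp(−0.00000576 × 8760) = 0.950794
R(subsea control module) = exp(−0.0000199 × 8760) = 0.840025
R(chemical-injection pump) = exp(−0.00000163 × 8760) = 0.985823
R(pressure sensor) = exp(−0.00000492 × 8760) = 0.957816
Parallel (hydraulic power unit, choke actuator, and subsea control module): 1 − (1 − 0.865420)(1 − 0.950794)(1 − 0.840025) = 0.998941
Parallel (chemical-injection pump and pressure sensor): 1 − (1 − 0.985823)(1 − 0.957816) = 0.999402
Series ([0.998941] and [0.999402]): 0.998941 × 0.999402 = 0.998344
Parallel (master valve solenoid and [0.998344]): 1 − (1 − 0.814660)(1 − 0.998344) = 0.9997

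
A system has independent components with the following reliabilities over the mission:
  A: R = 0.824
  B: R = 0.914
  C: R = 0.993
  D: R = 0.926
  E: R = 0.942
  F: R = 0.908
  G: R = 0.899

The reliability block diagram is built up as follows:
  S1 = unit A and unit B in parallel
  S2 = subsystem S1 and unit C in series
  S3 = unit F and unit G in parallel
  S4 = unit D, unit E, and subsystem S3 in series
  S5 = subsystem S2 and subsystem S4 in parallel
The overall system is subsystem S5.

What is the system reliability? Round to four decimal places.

0.9970

Parallel (A and B): 1 − (1 − 0.824000)(1 − 0.914000) = 0.984864
Series ([0.984864] and C): 0.984864 × 0.993000 = 0.977970
Parallel (F and G): 1 − (1 − 0.908000)(1 − 0.899000) = 0.990708
Series (D, E, and [0.990708]): 0.926000 × 0.942000 × 0.990708 = 0.864187
Parallel ([0.977970] and [0.864187]): 1 − (1 − 0.977970)(1 − 0.864187) = 0.9970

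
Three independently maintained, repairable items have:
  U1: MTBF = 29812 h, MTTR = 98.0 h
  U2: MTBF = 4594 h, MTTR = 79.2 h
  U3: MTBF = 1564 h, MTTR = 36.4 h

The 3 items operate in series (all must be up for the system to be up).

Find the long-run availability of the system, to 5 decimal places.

A(U1) = MTBF/(MTBF+MTTR) = 29812/(29812+98.0) = 0.996724
A(U2) = MTBF/(MTBF+MTTR) = 4594/(4594+79.2) = 0.983052
A(U3) = MTBF/(MTBF+MTTR) = 1564/(1564+36.4) = 0.977256
Series availability: 0.996724 × 0.983052 × 0.977256 = 0.95755

0.95755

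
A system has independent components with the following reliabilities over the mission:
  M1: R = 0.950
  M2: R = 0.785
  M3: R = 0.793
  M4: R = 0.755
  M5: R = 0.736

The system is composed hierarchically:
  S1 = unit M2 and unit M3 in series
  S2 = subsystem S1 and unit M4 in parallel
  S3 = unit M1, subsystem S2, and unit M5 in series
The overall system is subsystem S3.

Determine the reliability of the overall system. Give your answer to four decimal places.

0.6345

Series (M2 and M3): 0.785000 × 0.793000 = 0.622505
Parallel ([0.622505] and M4): 1 − (1 − 0.622505)(1 − 0.755000) = 0.907514
Series (M1, [0.907514], and M5): 0.950000 × 0.907514 × 0.736000 = 0.6345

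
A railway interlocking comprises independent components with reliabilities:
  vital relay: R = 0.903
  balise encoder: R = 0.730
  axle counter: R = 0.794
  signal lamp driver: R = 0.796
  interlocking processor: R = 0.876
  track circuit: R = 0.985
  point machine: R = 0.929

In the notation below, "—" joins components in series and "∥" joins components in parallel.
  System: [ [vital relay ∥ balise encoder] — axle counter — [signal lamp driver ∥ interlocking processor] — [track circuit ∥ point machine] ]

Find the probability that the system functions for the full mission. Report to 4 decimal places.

Parallel (vital relay and balise encoder): 1 − (1 − 0.903000)(1 − 0.730000) = 0.973810
Parallel (signal lamp driver and interlocking processor): 1 − (1 − 0.796000)(1 − 0.876000) = 0.974704
Parallel (track circuit and point machine): 1 − (1 − 0.985000)(1 − 0.929000) = 0.998935
Series ([0.973810], axle counter, [0.974704], and [0.998935]): 0.973810 × 0.794000 × 0.974704 × 0.998935 = 0.7528

0.7528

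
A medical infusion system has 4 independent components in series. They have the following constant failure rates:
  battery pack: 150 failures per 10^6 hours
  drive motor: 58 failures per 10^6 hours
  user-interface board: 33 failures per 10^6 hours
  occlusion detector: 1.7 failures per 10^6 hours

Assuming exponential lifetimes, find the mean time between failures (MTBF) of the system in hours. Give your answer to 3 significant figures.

4120

Series of exponential components: λ_sys = Σ λ_i
λ_sys = 0.00015 + 0.000058 + 0.000033 + 0.0000017 = 2.4270e-04 /h
MTBF = 1 / λ_sys = 4120 h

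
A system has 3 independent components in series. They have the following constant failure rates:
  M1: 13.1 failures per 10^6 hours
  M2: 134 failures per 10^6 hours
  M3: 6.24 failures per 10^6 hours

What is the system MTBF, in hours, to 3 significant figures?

6520

Series of exponential components: λ_sys = Σ λ_i
λ_sys = 0.0000131 + 0.000134 + 0.00000624 = 1.5334e-04 /h
MTBF = 1 / λ_sys = 6520 h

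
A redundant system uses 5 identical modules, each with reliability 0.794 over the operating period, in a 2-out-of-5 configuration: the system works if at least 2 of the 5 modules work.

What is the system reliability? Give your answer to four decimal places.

R = Σ_{i=2}^{5} C(5,i) p^i (1−p)^{5−i} with p = 0.794
C(5,2)·0.794^2·0.206^3 = 0.055112
C(5,3)·0.794^3·0.206^2 = 0.212420
C(5,4)·0.794^4·0.206^1 = 0.409373
C(5,5)·0.794^5·0.206^0 = 0.315575
Sum = 0.9925

0.9925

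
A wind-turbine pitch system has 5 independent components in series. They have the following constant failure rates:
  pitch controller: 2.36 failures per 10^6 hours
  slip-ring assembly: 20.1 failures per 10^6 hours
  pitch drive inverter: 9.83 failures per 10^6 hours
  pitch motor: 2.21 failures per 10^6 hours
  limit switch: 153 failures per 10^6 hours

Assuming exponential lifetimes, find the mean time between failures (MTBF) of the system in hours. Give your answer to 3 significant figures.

Series of exponential components: λ_sys = Σ λ_i
λ_sys = 0.00000236 + 0.0000201 + 0.00000983 + 0.00000221 + 0.000153 = 1.8750e-04 /h
MTBF = 1 / λ_sys = 5330 h

5330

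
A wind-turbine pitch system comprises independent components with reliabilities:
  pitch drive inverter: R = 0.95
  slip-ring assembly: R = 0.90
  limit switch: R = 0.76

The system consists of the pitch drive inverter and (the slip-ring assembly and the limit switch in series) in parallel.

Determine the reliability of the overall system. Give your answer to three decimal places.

0.984

Series (slip-ring assembly and limit switch): 0.90000 × 0.76000 = 0.68400
Parallel (pitch drive inverter and [0.68400]): 1 − (1 − 0.95000)(1 − 0.68400) = 0.984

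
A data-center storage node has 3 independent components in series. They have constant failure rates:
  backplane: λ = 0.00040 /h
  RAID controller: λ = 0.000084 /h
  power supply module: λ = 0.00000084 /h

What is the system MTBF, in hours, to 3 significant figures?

2060

Series of exponential components: λ_sys = Σ λ_i
λ_sys = 0.00040 + 0.000084 + 0.00000084 = 4.8484e-04 /h
MTBF = 1 / λ_sys = 2060 h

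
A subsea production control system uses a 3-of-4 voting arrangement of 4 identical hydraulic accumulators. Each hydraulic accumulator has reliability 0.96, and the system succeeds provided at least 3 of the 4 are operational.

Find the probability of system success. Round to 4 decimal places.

0.9909

R = Σ_{i=3}^{4} C(4,i) p^i (1−p)^{4−i} with p = 0.96
C(4,3)·0.96^3·0.04^1 = 0.141558
C(4,4)·0.96^4·0.04^0 = 0.849347
Sum = 0.9909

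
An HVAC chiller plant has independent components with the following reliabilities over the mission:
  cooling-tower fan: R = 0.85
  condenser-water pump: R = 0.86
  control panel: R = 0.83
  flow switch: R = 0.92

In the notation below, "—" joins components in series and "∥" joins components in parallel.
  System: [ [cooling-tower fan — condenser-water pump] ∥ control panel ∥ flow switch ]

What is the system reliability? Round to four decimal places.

Series (cooling-tower fan and condenser-water pump): 0.850000 × 0.860000 = 0.731000
Parallel ([0.731000], control panel, and flow switch): 1 − (1 − 0.731000)(1 − 0.830000)(1 − 0.920000) = 0.9963

0.9963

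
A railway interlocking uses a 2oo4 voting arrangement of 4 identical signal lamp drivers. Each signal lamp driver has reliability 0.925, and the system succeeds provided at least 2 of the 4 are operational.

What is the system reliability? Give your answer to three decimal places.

0.998

R = Σ_{i=2}^{4} C(4,i) p^i (1−p)^{4−i} with p = 0.925
C(4,2)·0.925^2·0.075^2 = 0.02888
C(4,3)·0.925^3·0.075^1 = 0.23744
C(4,4)·0.925^4·0.075^0 = 0.73209
Sum = 0.998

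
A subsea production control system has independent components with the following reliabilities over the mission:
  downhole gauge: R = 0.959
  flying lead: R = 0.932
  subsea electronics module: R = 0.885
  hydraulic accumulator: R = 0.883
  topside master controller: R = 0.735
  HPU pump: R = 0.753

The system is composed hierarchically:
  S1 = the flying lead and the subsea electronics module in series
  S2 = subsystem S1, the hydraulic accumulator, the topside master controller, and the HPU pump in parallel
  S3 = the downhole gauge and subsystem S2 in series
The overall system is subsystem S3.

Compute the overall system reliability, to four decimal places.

0.9577

Series (flying lead and subsea electronics module): 0.932000 × 0.885000 = 0.824820
Parallel ([0.824820], hydraulic accumulator, topside master controller, and HPU pump): 1 − (1 − 0.824820)(1 − 0.883000)(1 − 0.735000)(1 − 0.753000) = 0.998658
Series (downhole gauge and [0.998658]): 0.959000 × 0.998658 = 0.9577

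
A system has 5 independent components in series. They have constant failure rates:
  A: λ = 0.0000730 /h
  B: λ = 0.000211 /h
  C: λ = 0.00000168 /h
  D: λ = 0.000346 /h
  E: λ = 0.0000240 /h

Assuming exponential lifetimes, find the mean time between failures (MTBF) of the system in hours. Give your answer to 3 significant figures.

1530

Series of exponential components: λ_sys = Σ λ_i
λ_sys = 0.0000730 + 0.000211 + 0.00000168 + 0.000346 + 0.0000240 = 6.5568e-04 /h
MTBF = 1 / λ_sys = 1530 h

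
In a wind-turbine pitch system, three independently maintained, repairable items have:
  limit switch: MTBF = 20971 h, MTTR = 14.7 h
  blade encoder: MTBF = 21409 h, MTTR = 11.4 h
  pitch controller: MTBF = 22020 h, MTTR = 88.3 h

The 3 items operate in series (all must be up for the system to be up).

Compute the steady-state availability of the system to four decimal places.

0.9948

A(limit switch) = MTBF/(MTBF+MTTR) = 20971/(20971+14.7) = 0.999300
A(blade encoder) = MTBF/(MTBF+MTTR) = 21409/(21409+11.4) = 0.999468
A(pitch controller) = MTBF/(MTBF+MTTR) = 22020/(22020+88.3) = 0.996006
Series availability: 0.999300 × 0.999468 × 0.996006 = 0.9948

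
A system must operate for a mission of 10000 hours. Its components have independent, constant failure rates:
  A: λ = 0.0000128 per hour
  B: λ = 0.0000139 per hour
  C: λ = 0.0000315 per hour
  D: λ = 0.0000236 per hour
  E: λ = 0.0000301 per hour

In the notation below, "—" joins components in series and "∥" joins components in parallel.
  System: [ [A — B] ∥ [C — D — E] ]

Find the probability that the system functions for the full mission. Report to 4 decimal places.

R(A) = exp(−0.0000128 × 10000) = 0.879853
R(B) = exp(−0.0000139 × 10000) = 0.870228
R(C) = exp(−0.0000315 × 10000) = 0.729789
R(D) = exp(−0.0000236 × 10000) = 0.789781
R(E) = exp(−0.0000301 × 10000) = 0.740078
Series (A and B): 0.879853 × 0.870228 = 0.765673
Series (C, D, and E): 0.729789 × 0.789781 × 0.740078 = 0.426561
Parallel ([0.765673] and [0.426561]): 1 − (1 − 0.765673)(1 − 0.426561) = 0.8656

0.8656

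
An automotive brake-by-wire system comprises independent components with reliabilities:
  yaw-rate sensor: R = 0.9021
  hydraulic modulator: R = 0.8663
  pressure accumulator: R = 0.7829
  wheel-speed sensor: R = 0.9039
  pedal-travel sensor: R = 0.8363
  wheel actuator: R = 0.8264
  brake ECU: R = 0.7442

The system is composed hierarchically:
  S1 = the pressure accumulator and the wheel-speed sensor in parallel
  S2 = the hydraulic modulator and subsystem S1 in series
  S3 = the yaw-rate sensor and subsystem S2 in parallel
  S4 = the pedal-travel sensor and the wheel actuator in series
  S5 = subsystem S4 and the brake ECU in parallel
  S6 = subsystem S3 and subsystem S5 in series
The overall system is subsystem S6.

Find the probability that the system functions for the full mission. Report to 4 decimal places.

0.9073

Parallel (pressure accumulator and wheel-speed sensor): 1 − (1 − 0.782900)(1 − 0.903900) = 0.979137
Series (hydraulic modulator and [0.979137]): 0.866300 × 0.979137 = 0.848226
Parallel (yaw-rate sensor and [0.848226]): 1 − (1 − 0.902100)(1 − 0.848226) = 0.985141
Series (pedal-travel sensor and wheel actuator): 0.836300 × 0.826400 = 0.691118
Parallel ([0.691118] and brake ECU): 1 − (1 − 0.691118)(1 − 0.744200) = 0.920988
Series ([0.985141] and [0.920988]): 0.985141 × 0.920988 = 0.9073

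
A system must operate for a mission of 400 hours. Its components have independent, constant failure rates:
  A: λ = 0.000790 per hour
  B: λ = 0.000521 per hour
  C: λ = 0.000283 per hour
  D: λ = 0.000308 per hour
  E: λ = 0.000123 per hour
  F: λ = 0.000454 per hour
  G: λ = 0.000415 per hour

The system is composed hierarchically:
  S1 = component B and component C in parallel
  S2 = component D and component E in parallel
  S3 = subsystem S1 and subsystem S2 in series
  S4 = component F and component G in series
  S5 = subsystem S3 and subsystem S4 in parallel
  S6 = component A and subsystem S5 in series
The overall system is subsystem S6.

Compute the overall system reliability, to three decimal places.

R(A) = exp(−0.000790 × 400) = 0.72906
R(B) = exp(−0.000521 × 400) = 0.81188
R(C) = exp(−0.000283 × 400) = 0.89297
R(D) = exp(−0.000308 × 400) = 0.88409
R(E) = exp(−0.000123 × 400) = 0.95199
R(F) = exp(−0.000454 × 400) = 0.83393
R(G) = exp(−0.000415 × 400) = 0.84705
Parallel (B and C): 1 − (1 − 0.81188)(1 − 0.89297) = 0.97987
Parallel (D and E): 1 − (1 − 0.88409)(1 − 0.95199) = 0.99444
Series ([0.97987] and [0.99444]): 0.97987 × 0.99444 = 0.97442
Series (F and G): 0.83393 × 0.84705 = 0.70638
Parallel ([0.97442] and [0.70638]): 1 − (1 − 0.97442)(1 − 0.70638) = 0.99249
Series (A and [0.99249]): 0.72906 × 0.99249 = 0.724

0.724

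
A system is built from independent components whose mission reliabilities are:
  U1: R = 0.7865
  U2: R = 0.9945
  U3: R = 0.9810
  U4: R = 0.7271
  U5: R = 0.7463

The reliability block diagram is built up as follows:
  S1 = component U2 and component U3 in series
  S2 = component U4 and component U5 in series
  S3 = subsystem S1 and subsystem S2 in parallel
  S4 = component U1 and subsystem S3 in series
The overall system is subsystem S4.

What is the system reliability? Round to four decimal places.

0.7777

Series (U2 and U3): 0.994500 × 0.981000 = 0.975605
Series (U4 and U5): 0.727100 × 0.746300 = 0.542635
Parallel ([0.975605] and [0.542635]): 1 − (1 − 0.975605)(1 − 0.542635) = 0.988843
Series (U1 and [0.988843]): 0.786500 × 0.988843 = 0.7777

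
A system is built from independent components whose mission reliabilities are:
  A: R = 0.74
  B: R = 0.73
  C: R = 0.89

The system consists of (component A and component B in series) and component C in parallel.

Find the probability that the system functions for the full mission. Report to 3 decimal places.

Series (A and B): 0.74000 × 0.73000 = 0.54020
Parallel ([0.54020] and C): 1 − (1 − 0.54020)(1 − 0.89000) = 0.949

0.949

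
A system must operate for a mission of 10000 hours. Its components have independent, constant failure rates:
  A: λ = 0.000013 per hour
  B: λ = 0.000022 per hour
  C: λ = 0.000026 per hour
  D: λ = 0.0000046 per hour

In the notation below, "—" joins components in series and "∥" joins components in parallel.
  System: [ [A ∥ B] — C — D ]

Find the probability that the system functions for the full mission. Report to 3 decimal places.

0.719

R(A) = exp(−0.000013 × 10000) = 0.87810
R(B) = exp(−0.000022 × 10000) = 0.80252
R(C) = exp(−0.000026 × 10000) = 0.77105
R(D) = exp(−0.0000046 × 10000) = 0.95504
Parallel (A and B): 1 − (1 − 0.87810)(1 − 0.80252) = 0.97593
Series ([0.97593], C, and D): 0.97593 × 0.77105 × 0.95504 = 0.719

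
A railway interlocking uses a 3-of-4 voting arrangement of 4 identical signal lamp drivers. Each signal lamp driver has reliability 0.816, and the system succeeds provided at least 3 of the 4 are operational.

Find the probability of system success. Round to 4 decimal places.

R = Σ_{i=3}^{4} C(4,i) p^i (1−p)^{4−i} with p = 0.816
C(4,3)·0.816^3·0.184^1 = 0.399897
C(4,4)·0.816^4·0.184^0 = 0.443364
Sum = 0.8433

0.8433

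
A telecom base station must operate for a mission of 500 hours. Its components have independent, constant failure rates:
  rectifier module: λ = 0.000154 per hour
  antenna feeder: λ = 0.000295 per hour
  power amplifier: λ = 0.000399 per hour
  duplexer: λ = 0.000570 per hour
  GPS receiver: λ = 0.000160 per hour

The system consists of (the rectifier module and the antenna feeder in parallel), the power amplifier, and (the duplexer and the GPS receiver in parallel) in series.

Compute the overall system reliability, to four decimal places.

0.7954

R(rectifier module) = exp(−0.000154 × 500) = 0.925890
R(antenna feeder) = exp(−0.000295 × 500) = 0.862862
R(power amplifier) = exp(−0.000399 × 500) = 0.819140
R(duplexer) = exp(−0.000570 × 500) = 0.752014
R(GPS receiver) = exp(−0.000160 × 500) = 0.923116
Parallel (rectifier module and antenna feeder): 1 − (1 − 0.925890)(1 − 0.862862) = 0.989837
Parallel (duplexer and GPS receiver): 1 − (1 − 0.752014)(1 − 0.923116) = 0.980934
Series ([0.989837], power amplifier, and [0.980934]): 0.989837 × 0.819140 × 0.980934 = 0.7954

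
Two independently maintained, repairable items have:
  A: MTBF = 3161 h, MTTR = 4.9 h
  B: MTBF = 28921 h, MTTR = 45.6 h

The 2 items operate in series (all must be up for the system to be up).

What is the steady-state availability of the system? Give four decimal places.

A(A) = MTBF/(MTBF+MTTR) = 3161/(3161+4.9) = 0.998452
A(B) = MTBF/(MTBF+MTTR) = 28921/(28921+45.6) = 0.998426
Series availability: 0.998452 × 0.998426 = 0.9969

0.9969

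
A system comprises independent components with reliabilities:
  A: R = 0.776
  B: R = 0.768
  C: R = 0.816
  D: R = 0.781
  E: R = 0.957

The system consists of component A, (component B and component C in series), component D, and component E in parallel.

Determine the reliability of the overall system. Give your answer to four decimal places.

0.9992

Series (B and C): 0.768000 × 0.816000 = 0.626688
Parallel (A, [0.626688], D, and E): 1 − (1 − 0.776000)(1 − 0.626688)(1 − 0.781000)(1 − 0.957000) = 0.9992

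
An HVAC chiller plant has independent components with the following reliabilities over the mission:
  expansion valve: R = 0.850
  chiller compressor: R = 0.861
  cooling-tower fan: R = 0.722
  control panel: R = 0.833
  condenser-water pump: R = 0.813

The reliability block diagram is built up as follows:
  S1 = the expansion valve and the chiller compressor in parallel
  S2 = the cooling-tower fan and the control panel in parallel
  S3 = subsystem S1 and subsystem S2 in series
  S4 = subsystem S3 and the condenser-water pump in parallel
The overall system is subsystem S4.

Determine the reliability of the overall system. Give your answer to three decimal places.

0.988

Parallel (expansion valve and chiller compressor): 1 − (1 − 0.85000)(1 − 0.86100) = 0.97915
Parallel (cooling-tower fan and control panel): 1 − (1 − 0.72200)(1 − 0.83300) = 0.95357
Series ([0.97915] and [0.95357]): 0.97915 × 0.95357 = 0.93369
Parallel ([0.93369] and condenser-water pump): 1 − (1 − 0.93369)(1 − 0.81300) = 0.988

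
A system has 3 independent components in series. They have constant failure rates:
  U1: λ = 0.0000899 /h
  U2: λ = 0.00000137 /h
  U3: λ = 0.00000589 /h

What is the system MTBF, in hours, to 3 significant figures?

Series of exponential components: λ_sys = Σ λ_i
λ_sys = 0.0000899 + 0.00000137 + 0.00000589 = 9.7160e-05 /h
MTBF = 1 / λ_sys = 10300 h

10300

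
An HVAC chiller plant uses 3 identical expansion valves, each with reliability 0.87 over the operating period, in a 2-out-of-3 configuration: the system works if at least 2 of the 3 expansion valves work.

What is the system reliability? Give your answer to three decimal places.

0.954

R = Σ_{i=2}^{3} C(3,i) p^i (1−p)^{3−i} with p = 0.87
C(3,2)·0.87^2·0.13^1 = 0.29519
C(3,3)·0.87^3·0.13^0 = 0.65850
Sum = 0.954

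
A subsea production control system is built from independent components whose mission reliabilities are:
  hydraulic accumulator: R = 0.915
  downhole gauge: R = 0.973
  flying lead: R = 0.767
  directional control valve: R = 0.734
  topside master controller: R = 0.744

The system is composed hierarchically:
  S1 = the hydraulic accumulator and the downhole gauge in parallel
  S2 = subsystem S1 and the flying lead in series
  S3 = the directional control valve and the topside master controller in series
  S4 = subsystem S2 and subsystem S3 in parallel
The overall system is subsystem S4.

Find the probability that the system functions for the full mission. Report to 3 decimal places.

Parallel (hydraulic accumulator and downhole gauge): 1 − (1 − 0.91500)(1 − 0.97300) = 0.99771
Series ([0.99771] and flying lead): 0.99771 × 0.76700 = 0.76524
Series (directional control valve and topside master controller): 0.73400 × 0.74400 = 0.54610
Parallel ([0.76524] and [0.54610]): 1 − (1 − 0.76524)(1 − 0.54610) = 0.893

0.893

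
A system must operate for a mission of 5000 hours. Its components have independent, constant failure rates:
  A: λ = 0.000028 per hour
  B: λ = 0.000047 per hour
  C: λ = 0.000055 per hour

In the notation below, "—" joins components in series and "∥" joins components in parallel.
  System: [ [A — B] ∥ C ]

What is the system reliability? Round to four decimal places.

R(A) = exp(−0.000028 × 5000) = 0.869358
R(B) = exp(−0.000047 × 5000) = 0.790571
R(C) = exp(−0.000055 × 5000) = 0.759572
Series (A and B): 0.869358 × 0.790571 = 0.687289
Parallel ([0.687289] and C): 1 − (1 − 0.687289)(1 − 0.759572) = 0.9248

0.9248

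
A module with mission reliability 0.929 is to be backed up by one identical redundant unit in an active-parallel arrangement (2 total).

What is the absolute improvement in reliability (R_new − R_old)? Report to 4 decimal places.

R_before = 0.929
R_after = 1 − (1 − 0.929)^2 = 0.9950
ΔR = 0.9950 − 0.929 = 0.0660

0.0660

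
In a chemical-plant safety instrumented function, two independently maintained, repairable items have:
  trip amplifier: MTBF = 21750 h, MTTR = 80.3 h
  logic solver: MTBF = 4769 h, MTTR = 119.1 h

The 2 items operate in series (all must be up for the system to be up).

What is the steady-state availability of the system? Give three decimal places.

A(trip amplifier) = MTBF/(MTBF+MTTR) = 21750/(21750+80.3) = 0.996322
A(logic solver) = MTBF/(MTBF+MTTR) = 4769/(4769+119.1) = 0.975635
Series availability: 0.996322 × 0.975635 = 0.972

0.972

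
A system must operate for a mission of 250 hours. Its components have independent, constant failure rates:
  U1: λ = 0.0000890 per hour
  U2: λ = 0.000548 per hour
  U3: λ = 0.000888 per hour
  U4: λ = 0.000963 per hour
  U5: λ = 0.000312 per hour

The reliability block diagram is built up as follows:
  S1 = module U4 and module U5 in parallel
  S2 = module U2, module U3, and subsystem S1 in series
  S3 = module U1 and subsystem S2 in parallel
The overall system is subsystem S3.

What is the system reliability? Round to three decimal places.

R(U1) = exp(−0.0000890 × 250) = 0.97800
R(U2) = exp(−0.000548 × 250) = 0.87197
R(U3) = exp(−0.000888 × 250) = 0.80092
R(U4) = exp(−0.000963 × 250) = 0.78604
R(U5) = exp(−0.000312 × 250) = 0.92496
Parallel (U4 and U5): 1 − (1 − 0.78604)(1 − 0.92496) = 0.98394
Series (U2, U3, and [0.98394]): 0.87197 × 0.80092 × 0.98394 = 0.68716
Parallel (U1 and [0.68716]): 1 − (1 − 0.97800)(1 − 0.68716) = 0.993

0.993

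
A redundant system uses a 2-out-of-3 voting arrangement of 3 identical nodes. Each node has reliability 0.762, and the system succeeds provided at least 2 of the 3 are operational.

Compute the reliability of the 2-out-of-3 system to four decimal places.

0.8570

R = Σ_{i=2}^{3} C(3,i) p^i (1−p)^{3−i} with p = 0.762
C(3,2)·0.762^2·0.238^1 = 0.414580
C(3,3)·0.762^3·0.238^0 = 0.442451
Sum = 0.8570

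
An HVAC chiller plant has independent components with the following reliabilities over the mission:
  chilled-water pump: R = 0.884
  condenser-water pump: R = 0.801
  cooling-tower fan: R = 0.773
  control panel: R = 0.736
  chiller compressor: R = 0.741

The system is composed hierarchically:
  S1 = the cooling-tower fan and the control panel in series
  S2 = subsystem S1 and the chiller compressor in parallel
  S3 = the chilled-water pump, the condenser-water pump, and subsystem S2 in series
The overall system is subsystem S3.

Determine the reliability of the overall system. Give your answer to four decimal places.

0.6290

Series (cooling-tower fan and control panel): 0.773000 × 0.736000 = 0.568928
Parallel ([0.568928] and chiller compressor): 1 − (1 − 0.568928)(1 − 0.741000) = 0.888352
Series (chilled-water pump, condenser-water pump, and [0.888352]): 0.884000 × 0.801000 × 0.888352 = 0.6290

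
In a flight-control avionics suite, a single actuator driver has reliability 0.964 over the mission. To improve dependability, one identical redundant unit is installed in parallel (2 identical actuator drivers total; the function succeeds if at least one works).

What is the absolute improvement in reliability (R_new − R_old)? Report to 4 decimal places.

0.0347

R_before = 0.964
R_after = 1 − (1 − 0.964)^2 = 0.9987
ΔR = 0.9987 − 0.964 = 0.0347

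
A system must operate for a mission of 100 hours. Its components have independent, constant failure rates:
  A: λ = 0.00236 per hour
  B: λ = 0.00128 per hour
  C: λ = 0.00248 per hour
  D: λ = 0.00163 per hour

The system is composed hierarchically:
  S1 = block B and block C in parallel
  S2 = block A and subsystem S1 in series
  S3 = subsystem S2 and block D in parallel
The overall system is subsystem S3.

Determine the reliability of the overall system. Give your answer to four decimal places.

R(A) = exp(−0.00236 × 100) = 0.789781
R(B) = exp(−0.00128 × 100) = 0.879853
R(C) = exp(−0.00248 × 100) = 0.780360
R(D) = exp(−0.00163 × 100) = 0.849591
Parallel (B and C): 1 − (1 − 0.879853)(1 − 0.780360) = 0.973611
Series (A and [0.973611]): 0.789781 × 0.973611 = 0.768939
Parallel ([0.768939] and D): 1 − (1 − 0.768939)(1 − 0.849591) = 0.9652

0.9652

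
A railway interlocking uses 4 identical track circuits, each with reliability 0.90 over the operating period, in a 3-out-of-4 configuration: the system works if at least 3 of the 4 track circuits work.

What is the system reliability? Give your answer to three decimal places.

R = Σ_{i=3}^{4} C(4,i) p^i (1−p)^{4−i} with p = 0.90
C(4,3)·0.90^3·0.10^1 = 0.29160
C(4,4)·0.90^4·0.10^0 = 0.65610
Sum = 0.948

0.948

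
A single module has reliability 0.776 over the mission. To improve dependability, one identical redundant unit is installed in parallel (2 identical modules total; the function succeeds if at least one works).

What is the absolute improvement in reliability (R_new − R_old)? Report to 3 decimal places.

0.174

R_before = 0.776
R_after = 1 − (1 − 0.776)^2 = 0.950
ΔR = 0.950 − 0.776 = 0.174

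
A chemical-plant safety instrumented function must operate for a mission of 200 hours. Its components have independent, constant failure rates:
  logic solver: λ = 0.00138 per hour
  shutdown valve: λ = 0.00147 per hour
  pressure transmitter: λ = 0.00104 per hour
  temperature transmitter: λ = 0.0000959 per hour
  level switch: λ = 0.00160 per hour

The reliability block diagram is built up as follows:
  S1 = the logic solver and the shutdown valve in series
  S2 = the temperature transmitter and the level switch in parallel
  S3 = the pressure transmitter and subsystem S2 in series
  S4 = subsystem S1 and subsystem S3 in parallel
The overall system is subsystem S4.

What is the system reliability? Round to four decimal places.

R(logic solver) = exp(−0.00138 × 200) = 0.758813
R(shutdown valve) = exp(−0.00147 × 200) = 0.745276
R(pressure transmitter) = exp(−0.00104 × 200) = 0.812207
R(temperature transmitter) = exp(−0.0000959 × 200) = 0.981003
R(level switch) = exp(−0.00160 × 200) = 0.726149
Series (logic solver and shutdown valve): 0.758813 × 0.745276 = 0.565525
Parallel (temperature transmitter and level switch): 1 − (1 − 0.981003)(1 − 0.726149) = 0.994798
Series (pressure transmitter and [0.994798]): 0.812207 × 0.994798 = 0.807982
Parallel ([0.565525] and [0.807982]): 1 − (1 − 0.565525)(1 − 0.807982) = 0.9166

0.9166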